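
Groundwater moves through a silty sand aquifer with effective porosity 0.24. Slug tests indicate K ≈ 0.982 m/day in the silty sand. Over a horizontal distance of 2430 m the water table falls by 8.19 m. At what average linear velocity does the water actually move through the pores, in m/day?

0.0138

Hydraulic gradient i = Δh / L = 8.19 / 2430 = 0.003370.
Darcy flux q = K · i = 0.9820 × 0.003370 = 0.003310 m/day.
Seepage velocity v = q / n_e = 0.003310 / 0.24 = 0.01379 m/day.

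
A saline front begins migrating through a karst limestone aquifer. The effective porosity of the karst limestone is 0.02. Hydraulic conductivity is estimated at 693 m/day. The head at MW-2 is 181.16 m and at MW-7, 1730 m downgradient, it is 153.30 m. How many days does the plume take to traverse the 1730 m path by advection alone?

3.10

Hydraulic gradient i = (181.16 − 153.30) / 1730 = 27.86 / 1730 = 0.01610.
Darcy flux q = K · i = 693.0 × 0.01610 = 11.16 m/day.
Seepage velocity v = q / n_e = 11.16 / 0.02 = 558.0 m/day.
Travel time t = L / v = 1730 / 558.0 = 3.100 days.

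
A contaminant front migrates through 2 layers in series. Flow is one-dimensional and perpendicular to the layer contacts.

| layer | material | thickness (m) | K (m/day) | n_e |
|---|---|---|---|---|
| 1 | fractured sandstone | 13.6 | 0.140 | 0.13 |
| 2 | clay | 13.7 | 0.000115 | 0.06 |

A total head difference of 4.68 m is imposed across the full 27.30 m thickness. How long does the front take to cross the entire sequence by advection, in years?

With flow normal to the layers, continuity requires the same specific discharge q through every layer.
Σ(b_i/K_i) = 13.6/0.140 + 13.7/0.000115 = 1.192e+05 d.
q = Δh / Σ(b_i/K_i) = 4.68 / 1.192e+05 = 3.925e-05 m/day.
In each layer the seepage velocity is v_i = q/n_i, so the layer transit time is t_i = b_i·n_i / q:
  layer 1 (fractured sandstone): t_1 = 13.6 × 0.13 / 3.925e-05 = 45042 d
  layer 2 (clay): t_2 = 13.7 × 0.06 / 3.925e-05 = 20941 d
Total t = Σ t_i = 65983 days = 180.7 years.

181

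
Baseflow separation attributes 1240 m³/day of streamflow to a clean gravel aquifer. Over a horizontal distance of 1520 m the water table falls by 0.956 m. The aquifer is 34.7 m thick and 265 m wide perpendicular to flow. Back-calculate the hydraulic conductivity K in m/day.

214

Cross-sectional area A = 265 × 34.7 = 9196 m².
Hydraulic gradient i = Δh / L = 0.956 / 1520 = 0.0006289.
From Q = K·A·i, K = Q / (A·i) = 1240 / (9196 × 0.0006289) = 214.4 m/day.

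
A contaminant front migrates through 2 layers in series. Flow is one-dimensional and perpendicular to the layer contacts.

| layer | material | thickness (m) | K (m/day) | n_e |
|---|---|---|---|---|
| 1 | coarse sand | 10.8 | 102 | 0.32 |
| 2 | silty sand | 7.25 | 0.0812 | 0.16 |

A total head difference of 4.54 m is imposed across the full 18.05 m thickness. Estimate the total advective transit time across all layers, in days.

90.9

With flow normal to the layers, continuity requires the same specific discharge q through every layer.
Σ(b_i/K_i) = 10.8/102 + 7.25/0.0812 = 89.39 d.
q = Δh / Σ(b_i/K_i) = 4.54 / 89.39 = 0.05079 m/day.
In each layer the seepage velocity is v_i = q/n_i, so the layer transit time is t_i = b_i·n_i / q:
  layer 1 (coarse sand): t_1 = 10.8 × 0.32 / 0.05079 = 68.05 d
  layer 2 (silty sand): t_2 = 7.25 × 0.16 / 0.05079 = 22.84 d
Total t = Σ t_i = 90.89 days.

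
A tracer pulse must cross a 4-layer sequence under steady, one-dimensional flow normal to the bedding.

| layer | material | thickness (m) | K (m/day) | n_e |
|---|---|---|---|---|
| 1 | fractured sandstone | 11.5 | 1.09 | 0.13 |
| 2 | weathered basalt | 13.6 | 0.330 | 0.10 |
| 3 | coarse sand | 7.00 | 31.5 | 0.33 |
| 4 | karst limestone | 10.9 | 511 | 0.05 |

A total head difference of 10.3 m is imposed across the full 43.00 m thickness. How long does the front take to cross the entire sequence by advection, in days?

With flow normal to the layers, continuity requires the same specific discharge q through every layer.
Σ(b_i/K_i) = 11.5/1.09 + 13.6/0.330 + 7.00/31.5 + 10.9/511 = 52.01 d.
q = Δh / Σ(b_i/K_i) = 10.3 / 52.01 = 0.1981 m/day.
In each layer the seepage velocity is v_i = q/n_i, so the layer transit time is t_i = b_i·n_i / q:
  layer 1 (fractured sandstone): t_1 = 11.5 × 0.13 / 0.1981 = 7.548 d
  layer 2 (weathered basalt): t_2 = 13.6 × 0.10 / 0.1981 = 6.867 d
  layer 3 (coarse sand): t_3 = 7.00 × 0.33 / 0.1981 = 11.66 d
  layer 4 (karst limestone): t_4 = 10.9 × 0.05 / 0.1981 = 2.752 d
Total t = Σ t_i = 28.83 days.

28.8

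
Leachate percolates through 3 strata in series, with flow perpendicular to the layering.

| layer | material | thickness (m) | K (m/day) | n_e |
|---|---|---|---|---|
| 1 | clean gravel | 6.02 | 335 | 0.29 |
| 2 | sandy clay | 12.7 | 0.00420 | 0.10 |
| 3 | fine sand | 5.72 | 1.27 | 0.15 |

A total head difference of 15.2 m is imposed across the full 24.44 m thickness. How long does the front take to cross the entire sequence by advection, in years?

2.11

With flow normal to the layers, continuity requires the same specific discharge q through every layer.
Σ(b_i/K_i) = 6.02/335 + 12.7/0.00420 + 5.72/1.27 = 3028 d.
q = Δh / Σ(b_i/K_i) = 15.2 / 3028 = 0.005019 m/day.
In each layer the seepage velocity is v_i = q/n_i, so the layer transit time is t_i = b_i·n_i / q:
  layer 1 (clean gravel): t_1 = 6.02 × 0.29 / 0.005019 = 347.8 d
  layer 2 (sandy clay): t_2 = 12.7 × 0.10 / 0.005019 = 253.0 d
  layer 3 (fine sand): t_3 = 5.72 × 0.15 / 0.005019 = 170.9 d
Total t = Σ t_i = 771.8 days = 2.113 years.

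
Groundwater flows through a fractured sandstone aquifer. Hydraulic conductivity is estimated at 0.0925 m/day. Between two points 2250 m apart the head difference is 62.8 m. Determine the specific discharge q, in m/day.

Hydraulic gradient i = Δh / L = 62.8 / 2250 = 0.02791.
Specific discharge q = K · i = 0.09250 × 0.02791 = 0.002582 m/day.

0.00258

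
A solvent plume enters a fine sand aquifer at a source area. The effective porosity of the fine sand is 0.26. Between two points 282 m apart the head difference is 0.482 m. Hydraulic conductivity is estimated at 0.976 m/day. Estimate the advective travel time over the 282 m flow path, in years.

Hydraulic gradient i = Δh / L = 0.482 / 282 = 0.001709.
Darcy flux q = K · i = 0.9760 × 0.001709 = 0.001668 m/day.
Seepage velocity v = q / n_e = 0.001668 / 0.26 = 0.006416 m/day.
Travel time t = L / v = 282 / 0.006416 = 43952 days = 120.3 years.

120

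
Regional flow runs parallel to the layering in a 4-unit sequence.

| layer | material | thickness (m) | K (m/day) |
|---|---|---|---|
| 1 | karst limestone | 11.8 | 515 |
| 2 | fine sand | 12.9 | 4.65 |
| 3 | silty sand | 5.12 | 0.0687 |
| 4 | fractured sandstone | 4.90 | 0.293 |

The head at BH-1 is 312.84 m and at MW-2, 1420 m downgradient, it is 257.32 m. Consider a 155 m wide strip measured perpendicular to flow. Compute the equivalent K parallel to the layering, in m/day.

Flow is parallel to layering, so each bed carries its own Darcy discharge and the transmissivities add.
Σ(K_i·b_i) = 515×11.8 + 4.65×12.9 + 0.0687×5.12 + 0.293×4.90 = 6139 m²/day.
Total thickness b = 34.72 m, so K_eq = Σ(K_i·b_i)/b = 176.8 m/day.

177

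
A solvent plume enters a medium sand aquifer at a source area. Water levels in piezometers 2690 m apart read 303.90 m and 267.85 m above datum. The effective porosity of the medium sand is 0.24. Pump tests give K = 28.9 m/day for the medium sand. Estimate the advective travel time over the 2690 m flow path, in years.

Hydraulic gradient i = (303.90 − 267.85) / 2690 = 36.05 / 2690 = 0.01340.
Darcy flux q = K · i = 28.90 × 0.01340 = 0.3873 m/day.
Seepage velocity v = q / n_e = 0.3873 / 0.24 = 1.614 m/day.
Travel time t = L / v = 2690 / 1.614 = 1667 days = 4.564 years.

4.56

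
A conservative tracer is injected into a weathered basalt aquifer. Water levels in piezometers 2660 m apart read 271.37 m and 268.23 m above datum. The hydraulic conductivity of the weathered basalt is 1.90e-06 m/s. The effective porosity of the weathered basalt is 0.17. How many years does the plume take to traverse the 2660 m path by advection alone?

Convert K: 1.90e-06 m/s × 86400 = 0.1642 m/day.
Hydraulic gradient i = (271.37 − 268.23) / 2660 = 3.14 / 2660 = 0.001180.
Darcy flux q = K · i = 0.1642 × 0.001180 = 0.0001938 m/day.
Seepage velocity v = q / n_e = 0.0001938 / 0.17 = 0.001140 m/day.
Travel time t = L / v = 2660 / 0.001140 = 2.334e+06 days = 6389 years.

6390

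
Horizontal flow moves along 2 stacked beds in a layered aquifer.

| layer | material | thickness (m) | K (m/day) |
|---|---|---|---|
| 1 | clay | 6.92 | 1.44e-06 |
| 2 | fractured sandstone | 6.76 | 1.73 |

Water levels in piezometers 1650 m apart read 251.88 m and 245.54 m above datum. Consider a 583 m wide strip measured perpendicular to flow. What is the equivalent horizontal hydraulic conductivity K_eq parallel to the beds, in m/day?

0.855

Flow is parallel to layering, so each bed carries its own Darcy discharge and the transmissivities add.
Σ(K_i·b_i) = 1.44e-06×6.92 + 1.73×6.76 = 11.69 m²/day.
Total thickness b = 13.68 m, so K_eq = Σ(K_i·b_i)/b = 0.8549 m/day.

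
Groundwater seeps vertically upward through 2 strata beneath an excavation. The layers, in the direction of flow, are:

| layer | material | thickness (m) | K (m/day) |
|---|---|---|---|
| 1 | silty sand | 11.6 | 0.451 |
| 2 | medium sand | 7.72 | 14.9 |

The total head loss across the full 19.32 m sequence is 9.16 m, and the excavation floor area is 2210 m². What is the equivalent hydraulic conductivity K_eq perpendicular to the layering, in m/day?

Flow is perpendicular to layering, so the layers act in series and the equivalent K is the thickness-weighted harmonic mean.
Total thickness L = 11.6 + 7.72 = 19.32 m.
Σ(b_i/K_i) = 11.6/0.451 + 7.72/14.9 = 26.24 d.
K_eq = L / Σ(b_i/K_i) = 19.32 / 26.24 = 0.7363 m/day.

0.736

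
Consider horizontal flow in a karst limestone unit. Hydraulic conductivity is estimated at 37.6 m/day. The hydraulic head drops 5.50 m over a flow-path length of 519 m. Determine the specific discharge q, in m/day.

0.398

Hydraulic gradient i = Δh / L = 5.50 / 519 = 0.01060.
Specific discharge q = K · i = 37.60 × 0.01060 = 0.3985 m/day.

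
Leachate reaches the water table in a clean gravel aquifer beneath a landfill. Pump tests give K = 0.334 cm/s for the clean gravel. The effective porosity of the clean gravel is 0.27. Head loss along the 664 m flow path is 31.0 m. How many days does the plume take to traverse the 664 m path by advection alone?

13.3

Convert K: 0.334 cm/s × 864 = 288.6 m/day.
Hydraulic gradient i = Δh / L = 31.0 / 664 = 0.04669.
Darcy flux q = K · i = 288.6 × 0.04669 = 13.47 m/day.
Seepage velocity v = q / n_e = 13.47 / 0.27 = 49.90 m/day.
Travel time t = L / v = 664 / 49.90 = 13.31 days.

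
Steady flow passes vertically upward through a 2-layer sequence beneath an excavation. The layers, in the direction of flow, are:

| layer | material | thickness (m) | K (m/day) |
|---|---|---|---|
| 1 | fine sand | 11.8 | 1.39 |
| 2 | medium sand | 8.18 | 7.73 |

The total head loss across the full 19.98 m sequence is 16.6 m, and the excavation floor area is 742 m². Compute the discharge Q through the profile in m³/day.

Flow is perpendicular to layering, so the layers act in series and the equivalent K is the thickness-weighted harmonic mean.
Total thickness L = 11.8 + 8.18 = 19.98 m.
Σ(b_i/K_i) = 11.8/1.39 + 8.18/7.73 = 9.547 d.
K_eq = L / Σ(b_i/K_i) = 19.98 / 9.547 = 2.093 m/day.
Q = K_eq · A · (Δh/L) = 2.093 × 742 × (16.6/19.98) = 1290 m³/day.

1290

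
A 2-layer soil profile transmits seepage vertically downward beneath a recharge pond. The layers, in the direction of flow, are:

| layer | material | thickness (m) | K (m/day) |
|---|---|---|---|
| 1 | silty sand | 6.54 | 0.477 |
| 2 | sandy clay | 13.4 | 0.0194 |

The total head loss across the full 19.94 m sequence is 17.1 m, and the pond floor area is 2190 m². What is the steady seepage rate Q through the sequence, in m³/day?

Flow is perpendicular to layering, so the layers act in series and the equivalent K is the thickness-weighted harmonic mean.
Total thickness L = 6.54 + 13.4 = 19.94 m.
Σ(b_i/K_i) = 6.54/0.477 + 13.4/0.0194 = 704.4 d.
K_eq = L / Σ(b_i/K_i) = 19.94 / 704.4 = 0.02831 m/day.
Q = K_eq · A · (Δh/L) = 0.02831 × 2190 × (17.1/19.94) = 53.16 m³/day.

53.2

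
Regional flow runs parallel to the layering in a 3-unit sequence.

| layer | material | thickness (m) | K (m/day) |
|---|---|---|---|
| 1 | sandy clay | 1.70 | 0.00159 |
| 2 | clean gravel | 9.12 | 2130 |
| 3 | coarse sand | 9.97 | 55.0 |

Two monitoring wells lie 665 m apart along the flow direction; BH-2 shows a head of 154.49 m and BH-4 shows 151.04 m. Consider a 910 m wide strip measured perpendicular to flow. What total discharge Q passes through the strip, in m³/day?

Flow is parallel to layering, so each bed carries its own Darcy discharge and the transmissivities add.
Σ(K_i·b_i) = 0.00159×1.70 + 2130×9.12 + 55.0×9.97 = 19974 m²/day.
Hydraulic gradient i = (154.49 − 151.04) / 665 = 3.45 / 665 = 0.005188.
Q = Σ(K_i·b_i) · W · i = 19974 × 910 × 0.005188 = 94298 m³/day.

94300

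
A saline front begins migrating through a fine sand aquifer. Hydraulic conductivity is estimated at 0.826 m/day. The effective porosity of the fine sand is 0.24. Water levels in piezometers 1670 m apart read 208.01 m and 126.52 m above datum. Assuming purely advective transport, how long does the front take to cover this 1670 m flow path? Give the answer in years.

27.2

Hydraulic gradient i = (208.01 − 126.52) / 1670 = 81.49 / 1670 = 0.04880.
Darcy flux q = K · i = 0.8260 × 0.04880 = 0.04031 m/day.
Seepage velocity v = q / n_e = 0.04031 / 0.24 = 0.1679 m/day.
Travel time t = L / v = 1670 / 0.1679 = 9944 days = 27.23 years.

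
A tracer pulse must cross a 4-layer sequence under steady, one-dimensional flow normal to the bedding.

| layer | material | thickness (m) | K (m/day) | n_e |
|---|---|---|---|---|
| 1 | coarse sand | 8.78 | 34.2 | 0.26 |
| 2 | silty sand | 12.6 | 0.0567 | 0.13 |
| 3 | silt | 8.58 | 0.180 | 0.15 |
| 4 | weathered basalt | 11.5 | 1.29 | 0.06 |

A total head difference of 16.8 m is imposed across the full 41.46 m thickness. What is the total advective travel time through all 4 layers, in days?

With flow normal to the layers, continuity requires the same specific discharge q through every layer.
Σ(b_i/K_i) = 8.78/34.2 + 12.6/0.0567 + 8.58/0.180 + 11.5/1.29 = 279.1 d.
q = Δh / Σ(b_i/K_i) = 16.8 / 279.1 = 0.06020 m/day.
In each layer the seepage velocity is v_i = q/n_i, so the layer transit time is t_i = b_i·n_i / q:
  layer 1 (coarse sand): t_1 = 8.78 × 0.26 / 0.06020 = 37.92 d
  layer 2 (silty sand): t_2 = 12.6 × 0.13 / 0.06020 = 27.21 d
  layer 3 (silt): t_3 = 8.58 × 0.15 / 0.06020 = 21.38 d
  layer 4 (weathered basalt): t_4 = 11.5 × 0.06 / 0.06020 = 11.46 d
Total t = Σ t_i = 97.97 days.

98.0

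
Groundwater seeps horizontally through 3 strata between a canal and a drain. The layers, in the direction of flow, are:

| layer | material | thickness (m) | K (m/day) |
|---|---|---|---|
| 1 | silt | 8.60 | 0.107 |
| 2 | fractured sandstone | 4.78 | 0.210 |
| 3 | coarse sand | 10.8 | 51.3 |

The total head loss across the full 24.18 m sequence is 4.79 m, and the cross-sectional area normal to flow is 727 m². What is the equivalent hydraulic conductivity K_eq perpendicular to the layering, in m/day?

Flow is perpendicular to layering, so the layers act in series and the equivalent K is the thickness-weighted harmonic mean.
Total thickness L = 8.60 + 4.78 + 10.8 = 24.18 m.
Σ(b_i/K_i) = 8.60/0.107 + 4.78/0.210 + 10.8/51.3 = 103.3 d.
K_eq = L / Σ(b_i/K_i) = 24.18 / 103.3 = 0.2340 m/day.

0.234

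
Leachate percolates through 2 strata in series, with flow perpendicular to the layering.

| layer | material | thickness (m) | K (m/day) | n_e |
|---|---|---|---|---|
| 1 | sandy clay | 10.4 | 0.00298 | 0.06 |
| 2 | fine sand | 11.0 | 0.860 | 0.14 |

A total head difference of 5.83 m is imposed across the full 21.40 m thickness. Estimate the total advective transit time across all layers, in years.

With flow normal to the layers, continuity requires the same specific discharge q through every layer.
Σ(b_i/K_i) = 10.4/0.00298 + 11.0/0.860 = 3503 d.
q = Δh / Σ(b_i/K_i) = 5.83 / 3503 = 0.001664 m/day.
In each layer the seepage velocity is v_i = q/n_i, so the layer transit time is t_i = b_i·n_i / q:
  layer 1 (sandy clay): t_1 = 10.4 × 0.06 / 0.001664 = 374.9 d
  layer 2 (fine sand): t_2 = 11.0 × 0.14 / 0.001664 = 925.2 d
Total t = Σ t_i = 1300 days = 3.560 years.

3.56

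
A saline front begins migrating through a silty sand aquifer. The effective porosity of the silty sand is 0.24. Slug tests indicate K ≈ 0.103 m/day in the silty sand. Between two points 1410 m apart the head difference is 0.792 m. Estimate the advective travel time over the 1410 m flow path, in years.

16000

Hydraulic gradient i = Δh / L = 0.792 / 1410 = 0.0005617.
Darcy flux q = K · i = 0.1030 × 0.0005617 = 5.786e-05 m/day.
Seepage velocity v = q / n_e = 5.786e-05 / 0.24 = 0.0002411 m/day.
Travel time t = L / v = 1410 / 0.0002411 = 5.849e+06 days = 16014 years.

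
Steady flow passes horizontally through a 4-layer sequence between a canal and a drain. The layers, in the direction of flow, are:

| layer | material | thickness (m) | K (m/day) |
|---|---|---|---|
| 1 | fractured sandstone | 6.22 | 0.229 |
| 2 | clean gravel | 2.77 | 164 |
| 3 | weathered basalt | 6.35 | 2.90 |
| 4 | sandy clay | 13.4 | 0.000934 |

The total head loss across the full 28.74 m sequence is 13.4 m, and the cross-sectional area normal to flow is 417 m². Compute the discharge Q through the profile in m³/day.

0.389

Flow is perpendicular to layering, so the layers act in series and the equivalent K is the thickness-weighted harmonic mean.
Total thickness L = 6.22 + 2.77 + 6.35 + 13.4 = 28.74 m.
Σ(b_i/K_i) = 6.22/0.229 + 2.77/164 + 6.35/2.90 + 13.4/0.000934 = 14376 d.
K_eq = L / Σ(b_i/K_i) = 28.74 / 14376 = 0.001999 m/day.
Q = K_eq · A · (Δh/L) = 0.001999 × 417 × (13.4/28.74) = 0.3887 m³/day.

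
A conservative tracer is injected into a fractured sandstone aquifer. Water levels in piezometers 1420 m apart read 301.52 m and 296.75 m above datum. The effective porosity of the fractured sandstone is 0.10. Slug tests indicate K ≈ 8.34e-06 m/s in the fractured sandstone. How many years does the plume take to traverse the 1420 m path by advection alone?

Convert K: 8.34e-06 m/s × 86400 = 0.7206 m/day.
Hydraulic gradient i = (301.52 − 296.75) / 1420 = 4.77 / 1420 = 0.003359.
Darcy flux q = K · i = 0.7206 × 0.003359 = 0.002421 m/day.
Seepage velocity v = q / n_e = 0.002421 / 0.10 = 0.02421 m/day.
Travel time t = L / v = 1420 / 0.02421 = 58665 days = 160.6 years.

161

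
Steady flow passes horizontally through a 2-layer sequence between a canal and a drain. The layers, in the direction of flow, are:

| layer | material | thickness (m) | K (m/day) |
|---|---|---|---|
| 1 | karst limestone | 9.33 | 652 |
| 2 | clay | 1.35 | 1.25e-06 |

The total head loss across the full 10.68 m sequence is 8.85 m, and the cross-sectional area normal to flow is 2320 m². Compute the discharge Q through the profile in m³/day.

0.0190

Flow is perpendicular to layering, so the layers act in series and the equivalent K is the thickness-weighted harmonic mean.
Total thickness L = 9.33 + 1.35 = 10.68 m.
Σ(b_i/K_i) = 9.33/652 + 1.35/1.25e-06 = 1.080e+06 d.
K_eq = L / Σ(b_i/K_i) = 10.68 / 1.080e+06 = 9.889e-06 m/day.
Q = K_eq · A · (Δh/L) = 9.889e-06 × 2320 × (8.85/10.68) = 0.01901 m³/day.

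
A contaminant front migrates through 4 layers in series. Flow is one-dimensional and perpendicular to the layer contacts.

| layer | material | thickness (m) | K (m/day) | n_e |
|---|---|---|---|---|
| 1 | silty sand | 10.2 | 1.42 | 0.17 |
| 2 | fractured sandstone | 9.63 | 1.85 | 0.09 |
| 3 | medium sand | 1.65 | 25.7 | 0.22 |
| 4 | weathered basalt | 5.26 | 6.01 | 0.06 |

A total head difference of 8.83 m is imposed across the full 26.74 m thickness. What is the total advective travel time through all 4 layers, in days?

With flow normal to the layers, continuity requires the same specific discharge q through every layer.
Σ(b_i/K_i) = 10.2/1.42 + 9.63/1.85 + 1.65/25.7 + 5.26/6.01 = 13.33 d.
q = Δh / Σ(b_i/K_i) = 8.83 / 13.33 = 0.6625 m/day.
In each layer the seepage velocity is v_i = q/n_i, so the layer transit time is t_i = b_i·n_i / q:
  layer 1 (silty sand): t_1 = 10.2 × 0.17 / 0.6625 = 2.617 d
  layer 2 (fractured sandstone): t_2 = 9.63 × 0.09 / 0.6625 = 1.308 d
  layer 3 (medium sand): t_3 = 1.65 × 0.22 / 0.6625 = 0.5479 d
  layer 4 (weathered basalt): t_4 = 5.26 × 0.06 / 0.6625 = 0.4764 d
Total t = Σ t_i = 4.950 days.

4.95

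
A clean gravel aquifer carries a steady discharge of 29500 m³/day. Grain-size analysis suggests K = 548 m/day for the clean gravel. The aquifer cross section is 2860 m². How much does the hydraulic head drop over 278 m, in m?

From Q = K·A·i, i = Q / (K·A) = 29500 / (548.0 × 2860) = 0.01882.
Head loss Δh = i · L = 0.01882 × 278 = 5.233 m.

5.23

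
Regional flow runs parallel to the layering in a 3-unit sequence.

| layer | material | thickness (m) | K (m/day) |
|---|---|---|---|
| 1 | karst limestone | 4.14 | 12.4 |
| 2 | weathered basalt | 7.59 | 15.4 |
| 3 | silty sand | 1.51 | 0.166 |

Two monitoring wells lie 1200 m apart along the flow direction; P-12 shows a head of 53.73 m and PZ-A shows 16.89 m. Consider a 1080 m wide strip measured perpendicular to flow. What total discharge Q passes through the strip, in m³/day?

Flow is parallel to layering, so each bed carries its own Darcy discharge and the transmissivities add.
Σ(K_i·b_i) = 12.4×4.14 + 15.4×7.59 + 0.166×1.51 = 168.5 m²/day.
Hydraulic gradient i = (53.73 − 16.89) / 1200 = 36.84 / 1200 = 0.03070.
Q = Σ(K_i·b_i) · W · i = 168.5 × 1080 × 0.03070 = 5586 m³/day.

5590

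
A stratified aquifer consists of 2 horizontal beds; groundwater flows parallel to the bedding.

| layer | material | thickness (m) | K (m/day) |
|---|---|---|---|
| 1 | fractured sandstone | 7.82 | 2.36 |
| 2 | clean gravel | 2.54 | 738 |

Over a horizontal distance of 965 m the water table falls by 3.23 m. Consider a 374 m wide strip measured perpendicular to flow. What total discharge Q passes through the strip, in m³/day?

Flow is parallel to layering, so each bed carries its own Darcy discharge and the transmissivities add.
Σ(K_i·b_i) = 2.36×7.82 + 738×2.54 = 1893 m²/day.
Hydraulic gradient i = Δh / L = 3.23 / 965 = 0.003347.
Q = Σ(K_i·b_i) · W · i = 1893 × 374 × 0.003347 = 2370 m³/day.

2370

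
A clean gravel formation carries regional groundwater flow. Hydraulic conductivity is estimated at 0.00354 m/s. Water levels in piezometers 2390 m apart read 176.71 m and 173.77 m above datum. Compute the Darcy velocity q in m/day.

0.376

Convert K: 0.00354 m/s × 86400 = 305.9 m/day.
Hydraulic gradient i = (176.71 − 173.77) / 2390 = 2.94 / 2390 = 0.001230.
Specific discharge q = K · i = 305.9 × 0.001230 = 0.3762 m/day.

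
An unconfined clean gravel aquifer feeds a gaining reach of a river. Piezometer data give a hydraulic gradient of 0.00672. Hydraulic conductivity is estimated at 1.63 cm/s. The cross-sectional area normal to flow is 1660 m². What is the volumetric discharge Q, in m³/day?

15700

Convert K: 1.63 cm/s × 864 = 1408 m/day.
Hydraulic gradient i = 0.00672.
Darcy's law: Q = K · A · i = 1408 × 1660 × 0.006720 = 15710 m³/day.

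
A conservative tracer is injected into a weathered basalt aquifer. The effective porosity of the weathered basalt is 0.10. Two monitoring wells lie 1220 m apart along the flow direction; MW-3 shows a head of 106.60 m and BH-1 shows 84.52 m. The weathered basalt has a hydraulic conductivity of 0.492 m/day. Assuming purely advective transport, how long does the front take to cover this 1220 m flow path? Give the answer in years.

Hydraulic gradient i = (106.60 − 84.52) / 1220 = 22.08 / 1220 = 0.01810.
Darcy flux q = K · i = 0.4920 × 0.01810 = 0.008904 m/day.
Seepage velocity v = q / n_e = 0.008904 / 0.10 = 0.08904 m/day.
Travel time t = L / v = 1220 / 0.08904 = 13701 days = 37.51 years.

37.5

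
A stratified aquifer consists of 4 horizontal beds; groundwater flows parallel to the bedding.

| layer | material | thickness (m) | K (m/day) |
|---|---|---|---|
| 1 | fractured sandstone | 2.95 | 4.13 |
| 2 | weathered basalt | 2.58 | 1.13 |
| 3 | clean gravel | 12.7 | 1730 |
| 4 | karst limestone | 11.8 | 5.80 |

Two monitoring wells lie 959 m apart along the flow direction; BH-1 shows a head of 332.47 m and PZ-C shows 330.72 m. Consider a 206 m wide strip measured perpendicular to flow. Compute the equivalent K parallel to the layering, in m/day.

734

Flow is parallel to layering, so each bed carries its own Darcy discharge and the transmissivities add.
Σ(K_i·b_i) = 4.13×2.95 + 1.13×2.58 + 1730×12.7 + 5.80×11.8 = 22055 m²/day.
Total thickness b = 30.03 m, so K_eq = Σ(K_i·b_i)/b = 734.4 m/day.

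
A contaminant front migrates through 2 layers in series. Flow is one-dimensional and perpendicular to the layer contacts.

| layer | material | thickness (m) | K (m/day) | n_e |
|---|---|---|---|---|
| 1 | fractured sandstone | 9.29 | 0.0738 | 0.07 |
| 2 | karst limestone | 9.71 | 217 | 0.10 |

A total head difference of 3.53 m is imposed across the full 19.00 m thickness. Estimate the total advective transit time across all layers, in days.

With flow normal to the layers, continuity requires the same specific discharge q through every layer.
Σ(b_i/K_i) = 9.29/0.0738 + 9.71/217 = 125.9 d.
q = Δh / Σ(b_i/K_i) = 3.53 / 125.9 = 0.02803 m/day.
In each layer the seepage velocity is v_i = q/n_i, so the layer transit time is t_i = b_i·n_i / q:
  layer 1 (fractured sandstone): t_1 = 9.29 × 0.07 / 0.02803 = 23.20 d
  layer 2 (karst limestone): t_2 = 9.71 × 0.10 / 0.02803 = 34.64 d
Total t = Σ t_i = 57.84 days.

57.8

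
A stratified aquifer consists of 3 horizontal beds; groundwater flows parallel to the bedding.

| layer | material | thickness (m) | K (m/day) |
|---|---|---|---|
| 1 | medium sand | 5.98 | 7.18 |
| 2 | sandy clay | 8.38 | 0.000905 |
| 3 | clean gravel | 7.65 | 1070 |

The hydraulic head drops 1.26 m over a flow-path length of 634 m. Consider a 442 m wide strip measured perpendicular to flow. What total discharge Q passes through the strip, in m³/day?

Flow is parallel to layering, so each bed carries its own Darcy discharge and the transmissivities add.
Σ(K_i·b_i) = 7.18×5.98 + 0.000905×8.38 + 1070×7.65 = 8228 m²/day.
Hydraulic gradient i = Δh / L = 1.26 / 634 = 0.001987.
Q = Σ(K_i·b_i) · W · i = 8228 × 442 × 0.001987 = 7228 m³/day.

7230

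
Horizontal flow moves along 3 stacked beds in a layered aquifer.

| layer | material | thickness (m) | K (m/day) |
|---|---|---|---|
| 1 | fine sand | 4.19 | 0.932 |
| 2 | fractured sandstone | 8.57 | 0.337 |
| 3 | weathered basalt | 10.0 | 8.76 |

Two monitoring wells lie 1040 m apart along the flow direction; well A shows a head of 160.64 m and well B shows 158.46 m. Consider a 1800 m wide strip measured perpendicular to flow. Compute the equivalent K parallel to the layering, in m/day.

4.15

Flow is parallel to layering, so each bed carries its own Darcy discharge and the transmissivities add.
Σ(K_i·b_i) = 0.932×4.19 + 0.337×8.57 + 8.76×10.0 = 94.39 m²/day.
Total thickness b = 22.76 m, so K_eq = Σ(K_i·b_i)/b = 4.147 m/day.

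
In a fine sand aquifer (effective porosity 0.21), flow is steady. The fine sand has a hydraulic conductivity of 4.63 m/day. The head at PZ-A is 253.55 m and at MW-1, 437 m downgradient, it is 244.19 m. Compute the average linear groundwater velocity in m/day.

Hydraulic gradient i = (253.55 − 244.19) / 437 = 9.36 / 437 = 0.02142.
Darcy flux q = K · i = 4.630 × 0.02142 = 0.09917 m/day.
Seepage velocity v = q / n_e = 0.09917 / 0.21 = 0.4722 m/day.

0.472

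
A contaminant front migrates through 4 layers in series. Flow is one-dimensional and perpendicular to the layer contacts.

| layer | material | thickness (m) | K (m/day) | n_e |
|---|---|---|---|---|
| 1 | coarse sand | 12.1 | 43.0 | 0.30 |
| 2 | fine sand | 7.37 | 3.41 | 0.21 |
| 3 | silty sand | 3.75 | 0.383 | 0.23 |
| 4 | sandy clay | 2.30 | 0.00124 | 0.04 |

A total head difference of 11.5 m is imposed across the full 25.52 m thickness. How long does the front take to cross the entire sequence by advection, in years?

2.73

With flow normal to the layers, continuity requires the same specific discharge q through every layer.
Σ(b_i/K_i) = 12.1/43.0 + 7.37/3.41 + 3.75/0.383 + 2.30/0.00124 = 1867 d.
q = Δh / Σ(b_i/K_i) = 11.5 / 1867 = 0.006159 m/day.
In each layer the seepage velocity is v_i = q/n_i, so the layer transit time is t_i = b_i·n_i / q:
  layer 1 (coarse sand): t_1 = 12.1 × 0.30 / 0.006159 = 589.3 d
  layer 2 (fine sand): t_2 = 7.37 × 0.21 / 0.006159 = 251.3 d
  layer 3 (silty sand): t_3 = 3.75 × 0.23 / 0.006159 = 140.0 d
  layer 4 (sandy clay): t_4 = 2.30 × 0.04 / 0.006159 = 14.94 d
Total t = Σ t_i = 995.6 days = 2.726 years.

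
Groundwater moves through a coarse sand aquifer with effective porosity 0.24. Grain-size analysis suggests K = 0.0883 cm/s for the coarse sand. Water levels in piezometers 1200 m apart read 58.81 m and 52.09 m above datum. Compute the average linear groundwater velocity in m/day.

1.78

Convert K: 0.0883 cm/s × 864 = 76.29 m/day.
Hydraulic gradient i = (58.81 − 52.09) / 1200 = 6.72 / 1200 = 0.005600.
Darcy flux q = K · i = 76.29 × 0.005600 = 0.4272 m/day.
Seepage velocity v = q / n_e = 0.4272 / 0.24 = 1.780 m/day.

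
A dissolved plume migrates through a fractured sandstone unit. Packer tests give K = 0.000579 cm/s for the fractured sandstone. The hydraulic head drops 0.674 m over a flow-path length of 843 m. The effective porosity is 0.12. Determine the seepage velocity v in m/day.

0.00333

Convert K: 0.000579 cm/s × 864 = 0.5003 m/day.
Hydraulic gradient i = Δh / L = 0.674 / 843 = 0.0007995.
Darcy flux q = K · i = 0.5003 × 0.0007995 = 0.0004000 m/day.
Seepage velocity v = q / n_e = 0.0004000 / 0.12 = 0.003333 m/day.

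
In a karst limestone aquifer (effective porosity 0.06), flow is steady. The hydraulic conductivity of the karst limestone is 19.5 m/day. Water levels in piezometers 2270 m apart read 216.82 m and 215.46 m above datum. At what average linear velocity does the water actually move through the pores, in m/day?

0.195

Hydraulic gradient i = (216.82 − 215.46) / 2270 = 1.36 / 2270 = 0.0005991.
Darcy flux q = K · i = 19.50 × 0.0005991 = 0.01168 m/day.
Seepage velocity v = q / n_e = 0.01168 / 0.06 = 0.1947 m/day.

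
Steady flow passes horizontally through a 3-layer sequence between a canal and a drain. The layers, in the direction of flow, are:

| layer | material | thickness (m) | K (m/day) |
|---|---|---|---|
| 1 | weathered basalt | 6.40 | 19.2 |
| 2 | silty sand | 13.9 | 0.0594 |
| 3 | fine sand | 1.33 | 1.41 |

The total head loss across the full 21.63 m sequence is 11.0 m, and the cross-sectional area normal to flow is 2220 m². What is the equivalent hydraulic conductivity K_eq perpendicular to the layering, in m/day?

0.0919

Flow is perpendicular to layering, so the layers act in series and the equivalent K is the thickness-weighted harmonic mean.
Total thickness L = 6.40 + 13.9 + 1.33 = 21.63 m.
Σ(b_i/K_i) = 6.40/19.2 + 13.9/0.0594 + 1.33/1.41 = 235.3 d.
K_eq = L / Σ(b_i/K_i) = 21.63 / 235.3 = 0.09193 m/day.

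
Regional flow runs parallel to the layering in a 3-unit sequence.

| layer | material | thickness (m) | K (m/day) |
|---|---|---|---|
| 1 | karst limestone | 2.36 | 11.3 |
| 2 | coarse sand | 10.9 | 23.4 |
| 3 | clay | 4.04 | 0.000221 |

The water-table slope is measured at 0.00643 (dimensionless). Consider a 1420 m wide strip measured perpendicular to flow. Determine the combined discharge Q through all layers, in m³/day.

2570

Flow is parallel to layering, so each bed carries its own Darcy discharge and the transmissivities add.
Σ(K_i·b_i) = 11.3×2.36 + 23.4×10.9 + 0.000221×4.04 = 281.7 m²/day.
Hydraulic gradient i = 0.00643.
Q = Σ(K_i·b_i) · W · i = 281.7 × 1420 × 0.006430 = 2572 m³/day.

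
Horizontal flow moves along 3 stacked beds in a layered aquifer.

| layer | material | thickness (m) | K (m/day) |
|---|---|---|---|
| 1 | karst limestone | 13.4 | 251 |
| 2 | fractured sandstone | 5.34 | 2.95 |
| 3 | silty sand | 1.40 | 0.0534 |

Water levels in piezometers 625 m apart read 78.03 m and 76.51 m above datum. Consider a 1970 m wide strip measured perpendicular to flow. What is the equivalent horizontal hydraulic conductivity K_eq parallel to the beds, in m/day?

Flow is parallel to layering, so each bed carries its own Darcy discharge and the transmissivities add.
Σ(K_i·b_i) = 251×13.4 + 2.95×5.34 + 0.0534×1.40 = 3379 m²/day.
Total thickness b = 20.14 m, so K_eq = Σ(K_i·b_i)/b = 167.8 m/day.

168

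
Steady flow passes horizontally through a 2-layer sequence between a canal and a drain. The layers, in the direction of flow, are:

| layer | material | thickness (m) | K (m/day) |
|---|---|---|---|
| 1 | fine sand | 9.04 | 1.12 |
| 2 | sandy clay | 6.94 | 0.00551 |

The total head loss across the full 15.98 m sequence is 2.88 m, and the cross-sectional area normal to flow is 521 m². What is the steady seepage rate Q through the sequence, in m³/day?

Flow is perpendicular to layering, so the layers act in series and the equivalent K is the thickness-weighted harmonic mean.
Total thickness L = 9.04 + 6.94 = 15.98 m.
Σ(b_i/K_i) = 9.04/1.12 + 6.94/0.00551 = 1268 d.
K_eq = L / Σ(b_i/K_i) = 15.98 / 1268 = 0.01261 m/day.
Q = K_eq · A · (Δh/L) = 0.01261 × 521 × (2.88/15.98) = 1.184 m³/day.

1.18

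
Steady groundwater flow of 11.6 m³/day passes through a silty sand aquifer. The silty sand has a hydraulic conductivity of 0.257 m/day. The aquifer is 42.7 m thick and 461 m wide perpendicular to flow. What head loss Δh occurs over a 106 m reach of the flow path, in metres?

0.243

Cross-sectional area A = 461 × 42.7 = 19685 m².
From Q = K·A·i, i = Q / (K·A) = 11.6 / (0.2570 × 19685) = 0.002293.
Head loss Δh = i · L = 0.002293 × 106 = 0.2431 m.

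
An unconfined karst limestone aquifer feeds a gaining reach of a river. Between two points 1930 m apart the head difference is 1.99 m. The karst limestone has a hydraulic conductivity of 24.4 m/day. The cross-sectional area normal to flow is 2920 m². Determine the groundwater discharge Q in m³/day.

Hydraulic gradient i = Δh / L = 1.99 / 1930 = 0.001031.
Darcy's law: Q = K · A · i = 24.40 × 2920 × 0.001031 = 73.46 m³/day.

73.5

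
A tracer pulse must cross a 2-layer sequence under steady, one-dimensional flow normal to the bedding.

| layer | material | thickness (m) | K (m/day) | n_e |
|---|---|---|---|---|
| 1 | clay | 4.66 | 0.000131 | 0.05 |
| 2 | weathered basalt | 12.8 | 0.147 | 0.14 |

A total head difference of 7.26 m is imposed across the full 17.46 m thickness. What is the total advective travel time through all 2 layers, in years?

With flow normal to the layers, continuity requires the same specific discharge q through every layer.
Σ(b_i/K_i) = 4.66/0.000131 + 12.8/0.147 = 35660 d.
q = Δh / Σ(b_i/K_i) = 7.26 / 35660 = 0.0002036 m/day.
In each layer the seepage velocity is v_i = q/n_i, so the layer transit time is t_i = b_i·n_i / q:
  layer 1 (clay): t_1 = 4.66 × 0.05 / 0.0002036 = 1144 d
  layer 2 (weathered basalt): t_2 = 12.8 × 0.14 / 0.0002036 = 8802 d
Total t = Σ t_i = 9946 days = 27.23 years.

27.2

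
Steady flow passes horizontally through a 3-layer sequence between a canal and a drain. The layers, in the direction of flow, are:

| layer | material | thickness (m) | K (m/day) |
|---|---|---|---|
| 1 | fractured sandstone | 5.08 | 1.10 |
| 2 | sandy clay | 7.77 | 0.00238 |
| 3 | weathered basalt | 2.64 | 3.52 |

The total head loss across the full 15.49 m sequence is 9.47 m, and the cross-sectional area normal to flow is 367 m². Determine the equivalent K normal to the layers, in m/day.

Flow is perpendicular to layering, so the layers act in series and the equivalent K is the thickness-weighted harmonic mean.
Total thickness L = 5.08 + 7.77 + 2.64 = 15.49 m.
Σ(b_i/K_i) = 5.08/1.10 + 7.77/0.00238 + 2.64/3.52 = 3270 d.
K_eq = L / Σ(b_i/K_i) = 15.49 / 3270 = 0.004737 m/day.

0.00474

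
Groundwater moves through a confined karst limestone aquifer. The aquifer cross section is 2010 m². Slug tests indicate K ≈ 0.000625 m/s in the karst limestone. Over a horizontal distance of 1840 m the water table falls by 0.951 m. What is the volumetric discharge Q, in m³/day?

56.1

Convert K: 0.000625 m/s × 86400 = 54.00 m/day.
Hydraulic gradient i = Δh / L = 0.951 / 1840 = 0.0005168.
Darcy's law: Q = K · A · i = 54.00 × 2010 × 0.0005168 = 56.10 m³/day.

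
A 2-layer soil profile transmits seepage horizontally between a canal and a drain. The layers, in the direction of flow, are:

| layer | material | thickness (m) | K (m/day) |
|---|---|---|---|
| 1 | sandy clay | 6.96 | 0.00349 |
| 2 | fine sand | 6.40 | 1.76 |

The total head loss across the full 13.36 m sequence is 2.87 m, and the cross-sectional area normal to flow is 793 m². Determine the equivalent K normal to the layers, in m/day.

Flow is perpendicular to layering, so the layers act in series and the equivalent K is the thickness-weighted harmonic mean.
Total thickness L = 6.96 + 6.40 = 13.36 m.
Σ(b_i/K_i) = 6.96/0.00349 + 6.40/1.76 = 1998 d.
K_eq = L / Σ(b_i/K_i) = 13.36 / 1998 = 0.006687 m/day.

0.00669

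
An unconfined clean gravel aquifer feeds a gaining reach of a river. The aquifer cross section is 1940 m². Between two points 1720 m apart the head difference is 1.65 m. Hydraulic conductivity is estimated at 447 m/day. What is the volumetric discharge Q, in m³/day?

Hydraulic gradient i = Δh / L = 1.65 / 1720 = 0.0009593.
Darcy's law: Q = K · A · i = 447.0 × 1940 × 0.0009593 = 831.9 m³/day.

832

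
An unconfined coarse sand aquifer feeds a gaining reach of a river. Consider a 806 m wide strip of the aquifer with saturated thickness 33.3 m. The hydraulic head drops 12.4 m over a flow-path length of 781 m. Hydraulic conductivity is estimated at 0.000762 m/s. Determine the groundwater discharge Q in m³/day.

Convert K: 0.000762 m/s × 86400 = 65.84 m/day.
Cross-sectional area A = 806 × 33.3 = 26840 m².
Hydraulic gradient i = Δh / L = 12.4 / 781 = 0.01588.
Darcy's law: Q = K · A · i = 65.84 × 26840 × 0.01588 = 28056 m³/day.

28100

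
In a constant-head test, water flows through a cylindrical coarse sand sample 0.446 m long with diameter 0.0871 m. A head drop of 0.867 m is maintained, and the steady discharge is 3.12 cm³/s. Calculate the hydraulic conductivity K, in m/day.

23.3

Cross-sectional area A = π·(d/2)² = π × (0.0871/2)² = 0.005958 m².
Convert discharge: 3.12 cm³/s = 3.120e-06 m³/s.
Darcy's law rearranged: K = Q·L / (A·Δh) = 3.120e-06 × 0.446 / (0.005958 × 0.867) = 0.0002694 m/s = 23.27 m/day.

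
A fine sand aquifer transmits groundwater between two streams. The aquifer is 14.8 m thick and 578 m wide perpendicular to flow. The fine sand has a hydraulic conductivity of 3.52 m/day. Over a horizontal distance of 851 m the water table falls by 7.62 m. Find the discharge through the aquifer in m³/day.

270

Cross-sectional area A = 578 × 14.8 = 8554 m².
Hydraulic gradient i = Δh / L = 7.62 / 851 = 0.008954.
Darcy's law: Q = K · A · i = 3.520 × 8554 × 0.008954 = 269.6 m³/day.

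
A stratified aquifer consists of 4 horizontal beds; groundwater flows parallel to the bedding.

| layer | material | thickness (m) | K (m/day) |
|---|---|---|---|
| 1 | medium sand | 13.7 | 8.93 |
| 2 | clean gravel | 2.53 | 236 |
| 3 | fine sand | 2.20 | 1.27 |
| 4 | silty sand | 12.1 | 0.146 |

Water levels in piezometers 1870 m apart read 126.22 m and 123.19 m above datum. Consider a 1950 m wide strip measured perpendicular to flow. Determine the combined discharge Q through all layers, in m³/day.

2290

Flow is parallel to layering, so each bed carries its own Darcy discharge and the transmissivities add.
Σ(K_i·b_i) = 8.93×13.7 + 236×2.53 + 1.27×2.20 + 0.146×12.1 = 724.0 m²/day.
Hydraulic gradient i = (126.22 − 123.19) / 1870 = 3.03 / 1870 = 0.001620.
Q = Σ(K_i·b_i) · W · i = 724.0 × 1950 × 0.001620 = 2288 m³/day.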